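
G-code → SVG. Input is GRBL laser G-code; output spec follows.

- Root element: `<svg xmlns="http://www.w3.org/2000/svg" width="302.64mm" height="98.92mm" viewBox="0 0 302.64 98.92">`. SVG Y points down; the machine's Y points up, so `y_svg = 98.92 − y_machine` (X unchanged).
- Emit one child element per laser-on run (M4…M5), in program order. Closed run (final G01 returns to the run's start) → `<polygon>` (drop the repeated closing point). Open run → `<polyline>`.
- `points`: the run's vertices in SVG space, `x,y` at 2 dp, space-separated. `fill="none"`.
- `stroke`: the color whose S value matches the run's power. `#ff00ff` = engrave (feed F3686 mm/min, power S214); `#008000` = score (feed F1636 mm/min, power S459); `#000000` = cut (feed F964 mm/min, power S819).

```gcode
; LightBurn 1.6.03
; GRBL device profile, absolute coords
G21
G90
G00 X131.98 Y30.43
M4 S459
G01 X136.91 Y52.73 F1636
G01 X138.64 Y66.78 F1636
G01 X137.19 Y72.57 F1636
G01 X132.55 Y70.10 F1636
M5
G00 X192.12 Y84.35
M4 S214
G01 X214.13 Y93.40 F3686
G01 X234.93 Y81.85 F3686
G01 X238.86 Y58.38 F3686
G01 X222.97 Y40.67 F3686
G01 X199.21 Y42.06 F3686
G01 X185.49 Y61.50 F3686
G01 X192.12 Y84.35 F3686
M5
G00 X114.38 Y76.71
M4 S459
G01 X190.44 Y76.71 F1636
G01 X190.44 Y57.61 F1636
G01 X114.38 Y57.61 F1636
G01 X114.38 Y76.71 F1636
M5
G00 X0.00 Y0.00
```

<svg xmlns="http://www.w3.org/2000/svg" width="302.64mm" height="98.92mm" viewBox="0 0 302.64 98.92">
  <polyline points="131.98,68.49 136.91,46.19 138.64,32.14 137.19,26.35 132.55,28.82" fill="none" stroke="#008000"/>
  <polygon points="192.12,14.57 214.13,5.52 234.93,17.07 238.86,40.54 222.97,58.25 199.21,56.86 185.49,37.42" fill="none" stroke="#ff00ff"/>
  <polygon points="114.38,22.21 190.44,22.21 190.44,41.31 114.38,41.31" fill="none" stroke="#008000"/>
</svg>

Each laser-on run becomes one SVG element. Flip Y back into SVG space with y_svg = 98.92 − y_machine.

Run 1: power S459 maps to stroke `#008000` (score). The run is open, so emit a `<polyline>` with points (Y-flipped): 131.98,68.49 136.91,46.19 138.64,32.14 137.19,26.35 132.55,28.82.

Run 2: S214 ⇒ engrave layer `#ff00ff`. The run returns to its start, so emit a `<polygon>` with points (Y-flipped): 192.12,14.57 214.13,5.52 234.93,17.07 238.86,40.54 222.97,58.25 199.21,56.86 185.49,37.42.

Run 3: the run's S459 means `#008000` (score). The run returns to its start, so emit a `<polygon>` with points (Y-flipped): 114.38,22.21 190.44,22.21 190.44,41.31 114.38,41.31.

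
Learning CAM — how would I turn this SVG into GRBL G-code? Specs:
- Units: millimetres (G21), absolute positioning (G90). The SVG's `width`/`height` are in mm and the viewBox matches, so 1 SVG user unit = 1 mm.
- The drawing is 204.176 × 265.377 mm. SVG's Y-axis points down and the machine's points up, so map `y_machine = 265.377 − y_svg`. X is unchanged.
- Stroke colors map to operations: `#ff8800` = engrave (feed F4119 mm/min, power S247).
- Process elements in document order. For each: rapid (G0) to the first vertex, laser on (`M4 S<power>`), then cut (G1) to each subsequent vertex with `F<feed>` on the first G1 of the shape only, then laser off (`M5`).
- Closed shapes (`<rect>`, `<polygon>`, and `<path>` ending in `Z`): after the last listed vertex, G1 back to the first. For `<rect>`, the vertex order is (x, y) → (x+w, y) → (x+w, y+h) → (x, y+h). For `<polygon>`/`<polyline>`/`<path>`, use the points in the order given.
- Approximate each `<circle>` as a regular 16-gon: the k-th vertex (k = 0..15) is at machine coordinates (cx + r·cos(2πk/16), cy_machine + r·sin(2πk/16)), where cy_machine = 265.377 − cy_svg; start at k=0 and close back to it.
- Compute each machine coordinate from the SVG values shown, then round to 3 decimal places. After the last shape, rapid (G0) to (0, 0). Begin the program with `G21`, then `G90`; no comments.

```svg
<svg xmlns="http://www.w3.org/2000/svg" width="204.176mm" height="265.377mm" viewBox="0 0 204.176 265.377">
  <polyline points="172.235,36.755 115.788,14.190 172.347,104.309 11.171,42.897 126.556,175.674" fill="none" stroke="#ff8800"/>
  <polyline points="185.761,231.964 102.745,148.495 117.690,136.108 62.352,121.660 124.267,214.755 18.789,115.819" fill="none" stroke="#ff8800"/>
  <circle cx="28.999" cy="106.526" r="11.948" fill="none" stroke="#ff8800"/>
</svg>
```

G21
G90
G0 X172.235 Y228.622
M4 S247
G1 X115.788 Y251.187 F4119
G1 X172.347 Y161.068
G1 X11.171 Y222.480
G1 X126.556 Y89.703
M5
G0 X185.761 Y33.413
M4 S247
G1 X102.745 Y116.882 F4119
G1 X117.690 Y129.269
G1 X62.352 Y143.717
G1 X124.267 Y50.622
G1 X18.789 Y149.558
M5
G0 X40.947 Y158.851
M4 S247
G1 X40.038 Y163.423 F4119
G1 X37.448 Y167.300
G1 X33.571 Y169.890
G1 X28.999 Y170.799
G1 X24.427 Y169.890
G1 X20.550 Y167.300
G1 X17.960 Y163.423
G1 X17.051 Y158.851
G1 X17.960 Y154.279
G1 X20.550 Y150.402
G1 X24.427 Y147.812
G1 X28.999 Y146.903
G1 X33.571 Y147.812
G1 X37.448 Y150.402
G1 X40.038 Y154.279
G1 X40.947 Y158.851
M5
G0 X0.000 Y0.000

Since the viewBox matches the mm dimensions, user units are millimetres directly. The only transform is the Y-flip y_m = 265.377 − y_svg.

Shape 1 is a open polyline drawn with `<polyline>`. Its stroke #ff8800 means engrave at S247, F4119. After flipping Y the toolpath is (172.235,228.622) → (115.788,251.187) → (172.347,161.068) → (11.171,222.480) → (126.556,89.703).

Shape 2 is a open polyline drawn with `<polyline>`. Its stroke #ff8800 means engrave at S247, F4119. After flipping Y the toolpath is (185.761,33.413) → (102.745,116.882) → (117.690,129.269) → (62.352,143.717) → (124.267,50.622) → (18.789,149.558).

Shape 3 is a circle drawn with `<circle>`. Its stroke #ff8800 means engrave at S247, F4119. After flipping Y the toolpath is (40.947,158.851) → (40.038,163.423) → (37.448,167.300) → (33.571,169.890) → (28.999,170.799) → (24.427,169.890) → (20.550,167.300) → (17.960,163.423) → (17.051,158.851) → (17.960,154.279) → (20.550,150.402) → (24.427,147.812) → (28.999,146.903) → (33.571,147.812) → (37.448,150.402) → (40.038,154.279) → (40.947,158.851), returning to the start.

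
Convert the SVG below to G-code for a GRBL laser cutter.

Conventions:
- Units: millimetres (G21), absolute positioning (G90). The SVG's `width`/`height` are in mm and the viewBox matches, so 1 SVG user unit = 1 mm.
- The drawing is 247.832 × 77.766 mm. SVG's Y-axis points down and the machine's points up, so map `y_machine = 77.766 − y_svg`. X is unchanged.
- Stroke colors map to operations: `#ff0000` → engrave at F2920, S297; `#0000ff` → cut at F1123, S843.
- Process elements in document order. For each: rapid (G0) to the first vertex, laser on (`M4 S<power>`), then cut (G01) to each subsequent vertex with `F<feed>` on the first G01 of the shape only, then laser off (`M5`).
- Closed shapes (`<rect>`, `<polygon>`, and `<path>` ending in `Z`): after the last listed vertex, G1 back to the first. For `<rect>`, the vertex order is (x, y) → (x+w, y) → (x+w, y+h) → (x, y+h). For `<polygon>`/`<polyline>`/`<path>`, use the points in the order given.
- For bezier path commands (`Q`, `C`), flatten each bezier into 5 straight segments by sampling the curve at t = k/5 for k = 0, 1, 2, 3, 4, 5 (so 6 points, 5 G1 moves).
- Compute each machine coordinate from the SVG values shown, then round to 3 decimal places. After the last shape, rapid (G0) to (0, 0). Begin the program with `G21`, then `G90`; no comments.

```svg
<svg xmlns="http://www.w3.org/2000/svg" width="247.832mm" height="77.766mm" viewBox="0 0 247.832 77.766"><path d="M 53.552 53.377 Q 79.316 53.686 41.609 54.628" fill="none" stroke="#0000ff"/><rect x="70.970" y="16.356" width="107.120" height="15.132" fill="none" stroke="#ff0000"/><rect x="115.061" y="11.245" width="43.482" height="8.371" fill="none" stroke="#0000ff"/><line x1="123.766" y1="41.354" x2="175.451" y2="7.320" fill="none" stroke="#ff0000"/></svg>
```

viewBox `0 0 247.832 77.766` with mm width/height → 1 unit = 1 mm. Flip: y_m = 77.766 − y_svg.

**Shape 1** — `<path>` quadratic bezier, stroke `#0000ff` → cut (S843, F1123). Control points (SVG): P0=(53.552,53.377), P1=(79.316,53.686), P2=(41.609,54.628); sampled at t=k/5. Machine vertices: (53.552,24.389) → (61.319,24.240) → (64.008,24.041) → (61.619,23.790) → (54.153,23.489) → (41.609,23.138). Open path.

**Shape 2** — `<rect>` rectangle, stroke `#ff0000` → engrave (S297, F2920). Machine vertices: (70.970,61.410) → (178.090,61.410) → (178.090,46.278) → (70.970,46.278) → (70.970,61.410). Closed: final G1 returns to the first vertex.

**Shape 3** — `<rect>` rectangle, stroke `#0000ff` → cut (S843, F1123). Machine vertices: (115.061,66.521) → (158.543,66.521) → (158.543,58.150) → (115.061,58.150) → (115.061,66.521). Closed: final G1 returns to the first vertex.

**Shape 4** — `<line>` line segment, stroke `#ff0000` → engrave (S297, F2920). Machine vertices: (123.766,36.412) → (175.451,70.446). Open path.

G21
G90
G0 X53.552 Y24.389
M4 S843
G01 X61.319 Y24.240 F1123
G01 X64.008 Y24.041
G01 X61.619 Y23.790
G01 X54.153 Y23.489
G01 X41.609 Y23.138
M5
G0 X70.970 Y61.410
M4 S297
G01 X178.090 Y61.410 F2920
G01 X178.090 Y46.278
G01 X70.970 Y46.278
G01 X70.970 Y61.410
M5
G0 X115.061 Y66.521
M4 S843
G01 X158.543 Y66.521 F1123
G01 X158.543 Y58.150
G01 X115.061 Y58.150
G01 X115.061 Y66.521
M5
G0 X123.766 Y36.412
M4 S297
G01 X175.451 Y70.446 F2920
M5
G0 X0.000 Y0.000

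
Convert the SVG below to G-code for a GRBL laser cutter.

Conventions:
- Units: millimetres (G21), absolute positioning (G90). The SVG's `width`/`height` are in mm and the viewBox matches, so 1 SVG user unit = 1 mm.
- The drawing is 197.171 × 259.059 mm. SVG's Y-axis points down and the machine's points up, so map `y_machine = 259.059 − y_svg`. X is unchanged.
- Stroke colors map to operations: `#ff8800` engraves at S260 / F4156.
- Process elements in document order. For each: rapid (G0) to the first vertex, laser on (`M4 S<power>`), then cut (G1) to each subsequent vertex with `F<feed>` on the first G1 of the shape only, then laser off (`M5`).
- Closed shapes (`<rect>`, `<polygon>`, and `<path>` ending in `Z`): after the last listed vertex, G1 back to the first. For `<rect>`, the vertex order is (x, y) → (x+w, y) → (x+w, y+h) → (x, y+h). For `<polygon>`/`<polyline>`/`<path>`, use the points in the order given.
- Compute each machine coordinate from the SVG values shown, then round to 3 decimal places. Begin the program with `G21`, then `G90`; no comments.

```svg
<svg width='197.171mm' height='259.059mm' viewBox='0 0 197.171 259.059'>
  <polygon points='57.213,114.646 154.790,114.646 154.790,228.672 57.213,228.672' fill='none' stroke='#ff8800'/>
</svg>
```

viewBox `0 0 197.171 259.059` with mm width/height → 1 unit = 1 mm. Flip: y_m = 259.059 − y_svg.

**Shape 1** — `<polygon>` rectangle, stroke `#ff8800` → engrave (S260, F4156). Machine vertices: (57.213,144.413) → (154.790,144.413) → (154.790,30.387) → (57.213,30.387) → (57.213,144.413). Closed: final G1 returns to the first vertex.

G21
G90
G0 X57.213 Y144.413
M4 S260
G1 X154.790 Y144.413 F4156
G1 X154.790 Y30.387
G1 X57.213 Y30.387
G1 X57.213 Y144.413
M5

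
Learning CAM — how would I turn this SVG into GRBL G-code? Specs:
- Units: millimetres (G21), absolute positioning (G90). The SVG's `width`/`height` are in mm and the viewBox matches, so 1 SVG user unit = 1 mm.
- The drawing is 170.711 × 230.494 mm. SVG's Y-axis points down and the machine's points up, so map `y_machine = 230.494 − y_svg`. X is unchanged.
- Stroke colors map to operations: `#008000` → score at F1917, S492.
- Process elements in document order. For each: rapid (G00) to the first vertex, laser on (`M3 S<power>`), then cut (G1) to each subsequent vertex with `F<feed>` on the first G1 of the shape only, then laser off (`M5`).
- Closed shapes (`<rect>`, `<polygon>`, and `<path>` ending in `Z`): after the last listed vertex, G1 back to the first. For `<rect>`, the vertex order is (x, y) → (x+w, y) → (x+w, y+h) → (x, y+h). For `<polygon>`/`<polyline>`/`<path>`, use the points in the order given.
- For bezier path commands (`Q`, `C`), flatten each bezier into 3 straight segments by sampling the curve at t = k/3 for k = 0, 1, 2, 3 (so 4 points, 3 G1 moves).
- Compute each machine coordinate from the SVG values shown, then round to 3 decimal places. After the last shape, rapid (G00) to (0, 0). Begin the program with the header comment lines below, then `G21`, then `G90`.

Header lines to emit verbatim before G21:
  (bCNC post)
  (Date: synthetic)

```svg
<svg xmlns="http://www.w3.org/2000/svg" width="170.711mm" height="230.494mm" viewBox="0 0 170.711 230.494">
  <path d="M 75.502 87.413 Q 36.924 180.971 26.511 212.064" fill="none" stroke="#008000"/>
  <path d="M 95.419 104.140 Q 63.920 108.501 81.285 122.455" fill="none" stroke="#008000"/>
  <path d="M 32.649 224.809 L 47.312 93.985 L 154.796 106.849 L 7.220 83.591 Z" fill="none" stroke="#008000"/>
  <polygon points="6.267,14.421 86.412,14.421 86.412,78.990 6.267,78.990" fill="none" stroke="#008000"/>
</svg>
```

Since the viewBox matches the mm dimensions, user units are millimetres directly. The only transform is the Y-flip y_m = 230.494 − y_svg.

Shape 1 is a quadratic bezier drawn with `<path>`. Its stroke #008000 means score at S492, F1917. After flipping Y the toolpath is (75.502,143.081) → (52.913,87.650) → (36.582,46.099) → (26.511,18.430).

Shape 2 is a quadratic bezier drawn with `<path>`. Its stroke #008000 means score at S492, F1917. After flipping Y the toolpath is (95.419,126.354) → (79.849,122.381) → (75.138,116.276) → (81.285,108.039).

Shape 3 is a closed polygon drawn with `<path>`. Its stroke #008000 means score at S492, F1917. After flipping Y the toolpath is (32.649,5.685) → (47.312,136.509) → (154.796,123.645) → (7.220,146.903) → (32.649,5.685), returning to the start.

Shape 4 is a rectangle drawn with `<polygon>`. Its stroke #008000 means score at S492, F1917. After flipping Y the toolpath is (6.267,216.073) → (86.412,216.073) → (86.412,151.504) → (6.267,151.504) → (6.267,216.073), returning to the start.

(bCNC post)
(Date: synthetic)
G21
G90
G00 X75.502 Y143.081
M3 S492
G1 X52.913 Y87.650 F1917
G1 X36.582 Y46.099
G1 X26.511 Y18.430
M5
G00 X95.419 Y126.354
M3 S492
G1 X79.849 Y122.381 F1917
G1 X75.138 Y116.276
G1 X81.285 Y108.039
M5
G00 X32.649 Y5.685
M3 S492
G1 X47.312 Y136.509 F1917
G1 X154.796 Y123.645
G1 X7.220 Y146.903
G1 X32.649 Y5.685
M5
G00 X6.267 Y216.073
M3 S492
G1 X86.412 Y216.073 F1917
G1 X86.412 Y151.504
G1 X6.267 Y151.504
G1 X6.267 Y216.073
M5
G00 X0.000 Y0.000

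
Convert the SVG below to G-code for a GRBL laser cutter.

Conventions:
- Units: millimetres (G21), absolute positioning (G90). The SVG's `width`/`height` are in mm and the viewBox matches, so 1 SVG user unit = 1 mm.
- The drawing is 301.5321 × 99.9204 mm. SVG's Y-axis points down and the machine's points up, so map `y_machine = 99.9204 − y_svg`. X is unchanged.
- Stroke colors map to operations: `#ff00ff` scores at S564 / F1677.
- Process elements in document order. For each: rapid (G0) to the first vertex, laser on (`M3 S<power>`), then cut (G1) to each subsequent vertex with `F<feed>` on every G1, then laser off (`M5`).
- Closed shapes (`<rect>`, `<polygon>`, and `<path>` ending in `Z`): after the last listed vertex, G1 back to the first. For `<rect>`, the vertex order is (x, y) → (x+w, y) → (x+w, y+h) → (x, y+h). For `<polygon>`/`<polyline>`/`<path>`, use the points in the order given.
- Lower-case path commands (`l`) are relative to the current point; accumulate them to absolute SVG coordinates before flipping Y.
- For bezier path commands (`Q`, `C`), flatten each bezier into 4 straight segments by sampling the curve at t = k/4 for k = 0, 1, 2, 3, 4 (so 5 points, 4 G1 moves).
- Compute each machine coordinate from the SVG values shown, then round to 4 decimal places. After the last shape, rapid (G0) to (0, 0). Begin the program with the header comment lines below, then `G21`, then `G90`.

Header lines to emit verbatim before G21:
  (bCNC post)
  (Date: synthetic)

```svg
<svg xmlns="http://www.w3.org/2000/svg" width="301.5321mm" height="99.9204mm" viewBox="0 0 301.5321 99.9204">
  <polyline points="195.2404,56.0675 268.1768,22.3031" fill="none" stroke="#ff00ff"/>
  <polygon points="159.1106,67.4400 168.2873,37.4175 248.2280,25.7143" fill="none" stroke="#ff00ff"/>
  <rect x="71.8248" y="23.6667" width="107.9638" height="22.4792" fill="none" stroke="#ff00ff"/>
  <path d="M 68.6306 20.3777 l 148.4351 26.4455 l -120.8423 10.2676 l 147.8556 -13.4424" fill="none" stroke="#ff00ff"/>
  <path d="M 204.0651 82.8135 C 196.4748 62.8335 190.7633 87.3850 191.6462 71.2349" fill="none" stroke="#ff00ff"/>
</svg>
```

(bCNC post)
(Date: synthetic)
G21
G90
G0 X195.2404 Y43.8529
M3 S564
G1 X268.1768 Y77.6173 F1677
M5
G0 X159.1106 Y32.4804
M3 S564
G1 X168.2873 Y62.5029 F1677
G1 X248.2280 Y74.2061 F1677
G1 X159.1106 Y32.4804 F1677
M5
G0 X71.8248 Y76.2537
M3 S564
G1 X179.7886 Y76.2537 F1677
G1 X179.7886 Y53.7745 F1677
G1 X71.8248 Y53.7745 F1677
G1 X71.8248 Y76.2537 F1677
M5
G0 X68.6306 Y79.5427
M3 S564
G1 X217.0657 Y53.0972 F1677
G1 X96.2234 Y42.8296 F1677
G1 X244.0790 Y56.2720 F1677
M5
G0 X204.0651 Y17.1069
M3 S564
G1 X198.7983 Y25.0740 F1677
G1 X194.6782 Y24.3324 F1677
G1 X192.1468 Y22.8727 F1677
G1 X191.6462 Y28.6855 F1677
M5
G0 X0.0000 Y0.0000

viewBox `0 0 301.5321 99.9204` with mm width/height → 1 unit = 1 mm. Flip: y_m = 99.9204 − y_svg.

**Shape 1** — `<polyline>` line segment, stroke `#ff00ff` → score (S564, F1677). Machine vertices: (195.2404,43.8529) → (268.1768,77.6173). Open path.

**Shape 2** — `<polygon>` closed polygon, stroke `#ff00ff` → score (S564, F1677). Machine vertices: (159.1106,32.4804) → (168.2873,62.5029) → (248.2280,74.2061) → (159.1106,32.4804). Closed: final G1 returns to the first vertex.

**Shape 3** — `<rect>` rectangle, stroke `#ff00ff` → score (S564, F1677). Machine vertices: (71.8248,76.2537) → (179.7886,76.2537) → (179.7886,53.7745) → (71.8248,53.7745) → (71.8248,76.2537). Closed: final G1 returns to the first vertex.

**Shape 4** — `<path>` open polyline, stroke `#ff00ff` → score (S564, F1677). Machine vertices: (68.6306,79.5427) → (217.0657,53.0972) → (96.2234,42.8296) → (244.0790,56.2720). Open path.

**Shape 5** — `<path>` cubic bezier, stroke `#ff00ff` → score (S564, F1677). Control points (SVG): P0=(204.0651,82.8135), P1=(196.4748,62.8335), P2=(190.7633,87.3850), P3=(191.6462,71.2349); sampled at t=k/4. Machine vertices: (204.0651,17.1069) → (198.7983,25.0740) → (194.6782,24.3324) → (192.1468,22.8727) → (191.6462,28.6855). Open path.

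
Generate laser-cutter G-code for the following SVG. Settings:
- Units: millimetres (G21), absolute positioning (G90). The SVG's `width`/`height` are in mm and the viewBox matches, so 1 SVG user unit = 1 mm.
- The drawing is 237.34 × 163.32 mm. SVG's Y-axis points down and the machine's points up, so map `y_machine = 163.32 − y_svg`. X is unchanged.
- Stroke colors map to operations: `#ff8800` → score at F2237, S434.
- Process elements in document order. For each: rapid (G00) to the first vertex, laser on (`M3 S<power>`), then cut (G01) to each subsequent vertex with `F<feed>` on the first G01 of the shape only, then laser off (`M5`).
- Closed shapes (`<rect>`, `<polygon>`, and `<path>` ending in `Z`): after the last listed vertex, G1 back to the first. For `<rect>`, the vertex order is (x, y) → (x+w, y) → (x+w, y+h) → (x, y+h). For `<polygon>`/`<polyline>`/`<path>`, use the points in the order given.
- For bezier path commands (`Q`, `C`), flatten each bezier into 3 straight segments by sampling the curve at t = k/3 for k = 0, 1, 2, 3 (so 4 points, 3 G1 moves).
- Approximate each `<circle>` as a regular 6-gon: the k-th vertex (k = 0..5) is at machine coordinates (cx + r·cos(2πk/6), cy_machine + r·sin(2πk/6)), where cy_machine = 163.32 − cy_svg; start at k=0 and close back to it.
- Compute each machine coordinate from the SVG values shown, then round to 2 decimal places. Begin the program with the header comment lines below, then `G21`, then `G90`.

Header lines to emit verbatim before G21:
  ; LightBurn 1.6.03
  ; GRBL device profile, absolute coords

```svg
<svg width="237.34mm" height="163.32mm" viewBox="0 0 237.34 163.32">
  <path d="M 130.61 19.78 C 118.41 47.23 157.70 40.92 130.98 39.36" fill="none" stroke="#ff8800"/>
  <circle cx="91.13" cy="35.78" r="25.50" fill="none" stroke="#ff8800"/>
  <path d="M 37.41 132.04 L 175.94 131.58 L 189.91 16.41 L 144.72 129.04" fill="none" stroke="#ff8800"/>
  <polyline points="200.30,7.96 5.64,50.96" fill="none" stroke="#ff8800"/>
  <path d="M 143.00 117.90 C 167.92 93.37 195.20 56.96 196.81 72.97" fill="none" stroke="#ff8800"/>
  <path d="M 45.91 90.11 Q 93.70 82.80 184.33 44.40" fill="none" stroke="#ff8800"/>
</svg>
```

; LightBurn 1.6.03
; GRBL device profile, absolute coords
G21
G90
G00 X130.61 Y143.54
M3 S434
G01 X131.22 Y125.92 F2237
G01 X140.05 Y122.24
G01 X130.98 Y123.96
M5
G00 X116.63 Y127.54
M3 S434
G01 X103.88 Y149.62 F2237
G01 X78.38 Y149.62
G01 X65.63 Y127.54
G01 X78.38 Y105.46
G01 X103.88 Y105.46
G01 X116.63 Y127.54
M5
G00 X37.41 Y31.28
M3 S434
G01 X175.94 Y31.74 F2237
G01 X189.91 Y146.91
G01 X144.72 Y34.28
M5
G00 X200.30 Y155.36
M3 S434
G01 X5.64 Y112.36 F2237
M5
G00 X143.00 Y45.42
M3 S434
G01 X167.67 Y71.53 F2237
G01 X187.68 Y91.27
G01 X196.81 Y90.35
M5
G00 X45.91 Y73.21
M3 S434
G01 X82.53 Y81.54 F2237
G01 X128.67 Y96.77
G01 X184.33 Y118.92
M5

Since the viewBox matches the mm dimensions, user units are millimetres directly. The only transform is the Y-flip y_m = 163.32 − y_svg.

Shape 1 is a cubic bezier drawn with `<path>`. Its stroke #ff8800 means score at S434, F2237. After flipping Y the toolpath is (130.61,143.54) → (131.22,125.92) → (140.05,122.24) → (130.98,123.96).

Shape 2 is a circle drawn with `<circle>`. Its stroke #ff8800 means score at S434, F2237. After flipping Y the toolpath is (116.63,127.54) → (103.88,149.62) → (78.38,149.62) → (65.63,127.54) → (78.38,105.46) → (103.88,105.46) → (116.63,127.54), returning to the start.

Shape 3 is a open polyline drawn with `<path>`. Its stroke #ff8800 means score at S434, F2237. After flipping Y the toolpath is (37.41,31.28) → (175.94,31.74) → (189.91,146.91) → (144.72,34.28).

Shape 4 is a line segment drawn with `<polyline>`. Its stroke #ff8800 means score at S434, F2237. After flipping Y the toolpath is (200.30,155.36) → (5.64,112.36).

Shape 5 is a cubic bezier drawn with `<path>`. Its stroke #ff8800 means score at S434, F2237. After flipping Y the toolpath is (143.00,45.42) → (167.67,71.53) → (187.68,91.27) → (196.81,90.35).

Shape 6 is a quadratic bezier drawn with `<path>`. Its stroke #ff8800 means score at S434, F2237. After flipping Y the toolpath is (45.91,73.21) → (82.53,81.54) → (128.67,96.77) → (184.33,118.92).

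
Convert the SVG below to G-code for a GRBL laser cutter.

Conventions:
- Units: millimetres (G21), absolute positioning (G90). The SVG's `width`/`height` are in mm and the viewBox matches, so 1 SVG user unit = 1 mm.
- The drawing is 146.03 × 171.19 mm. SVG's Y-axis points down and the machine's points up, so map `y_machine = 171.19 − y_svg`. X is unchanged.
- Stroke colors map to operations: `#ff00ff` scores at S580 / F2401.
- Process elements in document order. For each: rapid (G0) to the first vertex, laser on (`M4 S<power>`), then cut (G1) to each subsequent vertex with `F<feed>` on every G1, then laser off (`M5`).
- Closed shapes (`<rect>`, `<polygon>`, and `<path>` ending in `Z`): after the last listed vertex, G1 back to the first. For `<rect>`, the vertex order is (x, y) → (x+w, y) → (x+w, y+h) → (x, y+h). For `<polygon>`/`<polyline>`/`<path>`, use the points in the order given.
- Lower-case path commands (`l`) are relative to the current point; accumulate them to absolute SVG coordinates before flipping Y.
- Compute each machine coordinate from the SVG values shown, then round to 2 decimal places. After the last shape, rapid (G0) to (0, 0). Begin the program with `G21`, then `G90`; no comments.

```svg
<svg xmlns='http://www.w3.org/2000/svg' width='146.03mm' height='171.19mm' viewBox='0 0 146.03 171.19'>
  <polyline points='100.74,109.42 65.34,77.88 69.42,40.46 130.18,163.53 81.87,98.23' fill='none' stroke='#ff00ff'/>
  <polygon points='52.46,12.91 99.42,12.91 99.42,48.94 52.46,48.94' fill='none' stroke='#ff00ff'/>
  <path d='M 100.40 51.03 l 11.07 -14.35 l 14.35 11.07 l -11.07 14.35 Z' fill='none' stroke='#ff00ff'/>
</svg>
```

G21
G90
G0 X100.74 Y61.77
M4 S580
G1 X65.34 Y93.31 F2401
G1 X69.42 Y130.73 F2401
G1 X130.18 Y7.66 F2401
G1 X81.87 Y72.96 F2401
M5
G0 X52.46 Y158.28
M4 S580
G1 X99.42 Y158.28 F2401
G1 X99.42 Y122.25 F2401
G1 X52.46 Y122.25 F2401
G1 X52.46 Y158.28 F2401
M5
G0 X100.40 Y120.16
M4 S580
G1 X111.47 Y134.51 F2401
G1 X125.82 Y123.44 F2401
G1 X114.75 Y109.09 F2401
G1 X100.40 Y120.16 F2401
M5
G0 X0.00 Y0.00

1 u = 1 mm; y_m = 171.19 − y.

[1] `<polyline>` open polyline, #ff00ff→score S580 F2401: (100.74,61.77) → (65.34,93.31) → (69.42,130.73) → (130.18,7.66) → (81.87,72.96)

[2] `<polygon>` rectangle, #ff00ff→score S580 F2401: (52.46,158.28) → (99.42,158.28) → (99.42,122.25) → (52.46,122.25) → (52.46,158.28) (closed)

[3] `<path>` regular polygon, #ff00ff→score S580 F2401: (100.40,120.16) → (111.47,134.51) → (125.82,123.44) → (114.75,109.09) → (100.40,120.16) (closed)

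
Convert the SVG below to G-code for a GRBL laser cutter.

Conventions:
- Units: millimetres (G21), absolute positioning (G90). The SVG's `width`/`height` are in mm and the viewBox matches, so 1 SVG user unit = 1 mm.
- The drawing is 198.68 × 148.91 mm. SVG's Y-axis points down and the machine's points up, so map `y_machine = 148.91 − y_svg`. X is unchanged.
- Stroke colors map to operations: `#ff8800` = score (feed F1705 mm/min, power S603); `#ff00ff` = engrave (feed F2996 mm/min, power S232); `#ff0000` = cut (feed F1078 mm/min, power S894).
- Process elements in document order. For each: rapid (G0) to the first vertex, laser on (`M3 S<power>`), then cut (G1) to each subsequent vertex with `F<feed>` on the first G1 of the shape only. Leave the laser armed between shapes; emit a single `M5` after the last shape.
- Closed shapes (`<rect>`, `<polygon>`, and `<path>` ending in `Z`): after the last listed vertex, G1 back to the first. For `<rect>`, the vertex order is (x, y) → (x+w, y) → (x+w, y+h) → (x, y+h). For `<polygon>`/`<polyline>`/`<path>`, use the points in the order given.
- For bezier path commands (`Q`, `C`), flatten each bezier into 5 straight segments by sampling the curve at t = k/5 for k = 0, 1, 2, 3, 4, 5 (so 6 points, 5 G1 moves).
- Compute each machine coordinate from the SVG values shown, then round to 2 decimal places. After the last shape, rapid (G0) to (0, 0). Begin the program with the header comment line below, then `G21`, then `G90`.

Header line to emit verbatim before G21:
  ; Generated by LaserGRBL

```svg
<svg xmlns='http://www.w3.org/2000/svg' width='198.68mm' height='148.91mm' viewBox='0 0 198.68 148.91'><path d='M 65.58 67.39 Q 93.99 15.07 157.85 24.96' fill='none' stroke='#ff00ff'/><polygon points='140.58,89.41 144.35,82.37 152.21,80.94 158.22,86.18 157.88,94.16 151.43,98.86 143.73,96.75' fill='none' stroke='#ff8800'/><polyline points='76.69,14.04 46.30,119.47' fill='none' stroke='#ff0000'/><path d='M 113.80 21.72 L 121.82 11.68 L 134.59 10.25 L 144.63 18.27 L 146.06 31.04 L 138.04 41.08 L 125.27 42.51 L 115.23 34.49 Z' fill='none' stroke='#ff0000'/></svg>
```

viewBox `0 0 198.68 148.91` with mm width/height → 1 unit = 1 mm. Flip: y_m = 148.91 − y_svg.

**Shape 1** — `<path>` quadratic bezier, stroke `#ff00ff` → engrave (S232, F2996). Control points (SVG): P0=(65.58,67.39), P1=(93.99,15.07), P2=(157.85,24.96); sampled at t=k/5. Machine vertices: (65.58,81.52) → (78.36,99.96) → (93.98,113.42) → (112.43,121.91) → (133.72,125.42) → (157.85,123.95). Open path.

**Shape 2** — `<polygon>` regular polygon, stroke `#ff8800` → score (S603, F1705). Machine vertices: (140.58,59.50) → (144.35,66.54) → (152.21,67.97) → (158.22,62.73) → (157.88,54.75) → (151.43,50.05) → (143.73,52.16) → (140.58,59.50). Closed: final G1 returns to the first vertex.

**Shape 3** — `<polyline>` line segment, stroke `#ff0000` → cut (S894, F1078). Machine vertices: (76.69,134.87) → (46.30,29.44). Open path.

**Shape 4** — `<path>` regular polygon, stroke `#ff0000` → cut (S894, F1078). Machine vertices: (113.80,127.19) → (121.82,137.23) → (134.59,138.66) → (144.63,130.64) → (146.06,117.87) → (138.04,107.83) → (125.27,106.40) → (115.23,114.42) → (113.80,127.19). Closed: final G1 returns to the first vertex.

; Generated by LaserGRBL
G21
G90
G0 X65.58 Y81.52
M3 S232
G1 X78.36 Y99.96 F2996
G1 X93.98 Y113.42
G1 X112.43 Y121.91
G1 X133.72 Y125.42
G1 X157.85 Y123.95
G0 X140.58 Y59.50
M3 S603
G1 X144.35 Y66.54 F1705
G1 X152.21 Y67.97
G1 X158.22 Y62.73
G1 X157.88 Y54.75
G1 X151.43 Y50.05
G1 X143.73 Y52.16
G1 X140.58 Y59.50
G0 X76.69 Y134.87
M3 S894
G1 X46.30 Y29.44 F1078
G0 X113.80 Y127.19
M3 S894
G1 X121.82 Y137.23 F1078
G1 X134.59 Y138.66
G1 X144.63 Y130.64
G1 X146.06 Y117.87
G1 X138.04 Y107.83
G1 X125.27 Y106.40
G1 X115.23 Y114.42
G1 X113.80 Y127.19
M5
G0 X0.00 Y0.00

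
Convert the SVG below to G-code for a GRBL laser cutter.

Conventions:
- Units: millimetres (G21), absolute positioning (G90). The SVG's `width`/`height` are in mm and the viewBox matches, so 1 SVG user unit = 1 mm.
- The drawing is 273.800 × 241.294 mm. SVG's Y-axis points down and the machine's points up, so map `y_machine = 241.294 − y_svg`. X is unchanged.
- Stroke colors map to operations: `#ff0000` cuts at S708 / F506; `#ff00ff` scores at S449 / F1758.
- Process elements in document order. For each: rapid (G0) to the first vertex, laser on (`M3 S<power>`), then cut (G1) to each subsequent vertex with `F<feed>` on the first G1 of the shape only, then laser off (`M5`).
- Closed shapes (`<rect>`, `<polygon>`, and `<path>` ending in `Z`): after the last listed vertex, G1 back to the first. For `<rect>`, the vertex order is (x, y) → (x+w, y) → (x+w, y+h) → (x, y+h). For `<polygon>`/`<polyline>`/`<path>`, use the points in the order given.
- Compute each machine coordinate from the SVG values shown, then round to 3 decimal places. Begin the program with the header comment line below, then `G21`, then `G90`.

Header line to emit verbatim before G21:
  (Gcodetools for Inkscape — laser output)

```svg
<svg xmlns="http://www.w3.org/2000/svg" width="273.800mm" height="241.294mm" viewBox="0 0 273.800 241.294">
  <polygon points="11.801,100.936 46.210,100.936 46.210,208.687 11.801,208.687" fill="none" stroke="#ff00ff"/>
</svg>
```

1 u = 1 mm; y_m = 241.294 − y.

[1] `<polygon>` rectangle, #ff00ff→score S449 F1758: (11.801,140.358) → (46.210,140.358) → (46.210,32.607) → (11.801,32.607) → (11.801,140.358) (closed)

(Gcodetools for Inkscape — laser output)
G21
G90
G0 X11.801 Y140.358
M3 S449
G1 X46.210 Y140.358 F1758
G1 X46.210 Y32.607
G1 X11.801 Y32.607
G1 X11.801 Y140.358
M5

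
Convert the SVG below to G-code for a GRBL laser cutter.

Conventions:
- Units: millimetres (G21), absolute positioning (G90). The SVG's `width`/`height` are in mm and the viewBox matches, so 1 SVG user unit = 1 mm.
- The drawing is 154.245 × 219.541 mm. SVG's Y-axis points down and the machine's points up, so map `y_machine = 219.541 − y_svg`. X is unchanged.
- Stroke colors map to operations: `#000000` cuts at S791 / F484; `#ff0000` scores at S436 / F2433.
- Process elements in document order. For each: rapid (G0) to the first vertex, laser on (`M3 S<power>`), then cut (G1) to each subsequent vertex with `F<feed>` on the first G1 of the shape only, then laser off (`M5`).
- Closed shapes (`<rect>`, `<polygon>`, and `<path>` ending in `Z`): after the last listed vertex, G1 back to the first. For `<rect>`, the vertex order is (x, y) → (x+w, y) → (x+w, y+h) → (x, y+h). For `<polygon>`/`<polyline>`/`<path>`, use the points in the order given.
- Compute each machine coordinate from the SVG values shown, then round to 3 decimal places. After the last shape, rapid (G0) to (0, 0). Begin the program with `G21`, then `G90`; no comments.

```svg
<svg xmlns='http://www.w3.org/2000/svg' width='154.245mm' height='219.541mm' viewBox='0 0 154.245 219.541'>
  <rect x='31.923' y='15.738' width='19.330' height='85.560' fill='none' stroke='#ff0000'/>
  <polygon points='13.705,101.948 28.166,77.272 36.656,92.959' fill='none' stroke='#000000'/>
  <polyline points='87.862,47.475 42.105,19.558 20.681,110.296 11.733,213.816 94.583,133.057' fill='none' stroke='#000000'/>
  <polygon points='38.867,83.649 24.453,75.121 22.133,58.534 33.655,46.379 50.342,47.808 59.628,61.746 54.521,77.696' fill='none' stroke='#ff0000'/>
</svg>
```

1 u = 1 mm; y_m = 219.541 − y.

[1] `<rect>` rectangle, #ff0000→score S436 F2433: (31.923,203.803) → (51.253,203.803) → (51.253,118.243) → (31.923,118.243) → (31.923,203.803) (closed)

[2] `<polygon>` closed polygon, #000000→cut S791 F484: (13.705,117.593) → (28.166,142.269) → (36.656,126.582) → (13.705,117.593) (closed)

[3] `<polyline>` open polyline, #000000→cut S791 F484: (87.862,172.066) → (42.105,199.983) → (20.681,109.245) → (11.733,5.725) → (94.583,86.484)

[4] `<polygon>` regular polygon, #ff0000→score S436 F2433: (38.867,135.892) → (24.453,144.420) → (22.133,161.007) → (33.655,173.162) → (50.342,171.733) → (59.628,157.795) → (54.521,141.845) → (38.867,135.892) (closed)

G21
G90
G0 X31.923 Y203.803
M3 S436
G1 X51.253 Y203.803 F2433
G1 X51.253 Y118.243
G1 X31.923 Y118.243
G1 X31.923 Y203.803
M5
G0 X13.705 Y117.593
M3 S791
G1 X28.166 Y142.269 F484
G1 X36.656 Y126.582
G1 X13.705 Y117.593
M5
G0 X87.862 Y172.066
M3 S791
G1 X42.105 Y199.983 F484
G1 X20.681 Y109.245
G1 X11.733 Y5.725
G1 X94.583 Y86.484
M5
G0 X38.867 Y135.892
M3 S436
G1 X24.453 Y144.420 F2433
G1 X22.133 Y161.007
G1 X33.655 Y173.162
G1 X50.342 Y171.733
G1 X59.628 Y157.795
G1 X54.521 Y141.845
G1 X38.867 Y135.892
M5
G0 X0.000 Y0.000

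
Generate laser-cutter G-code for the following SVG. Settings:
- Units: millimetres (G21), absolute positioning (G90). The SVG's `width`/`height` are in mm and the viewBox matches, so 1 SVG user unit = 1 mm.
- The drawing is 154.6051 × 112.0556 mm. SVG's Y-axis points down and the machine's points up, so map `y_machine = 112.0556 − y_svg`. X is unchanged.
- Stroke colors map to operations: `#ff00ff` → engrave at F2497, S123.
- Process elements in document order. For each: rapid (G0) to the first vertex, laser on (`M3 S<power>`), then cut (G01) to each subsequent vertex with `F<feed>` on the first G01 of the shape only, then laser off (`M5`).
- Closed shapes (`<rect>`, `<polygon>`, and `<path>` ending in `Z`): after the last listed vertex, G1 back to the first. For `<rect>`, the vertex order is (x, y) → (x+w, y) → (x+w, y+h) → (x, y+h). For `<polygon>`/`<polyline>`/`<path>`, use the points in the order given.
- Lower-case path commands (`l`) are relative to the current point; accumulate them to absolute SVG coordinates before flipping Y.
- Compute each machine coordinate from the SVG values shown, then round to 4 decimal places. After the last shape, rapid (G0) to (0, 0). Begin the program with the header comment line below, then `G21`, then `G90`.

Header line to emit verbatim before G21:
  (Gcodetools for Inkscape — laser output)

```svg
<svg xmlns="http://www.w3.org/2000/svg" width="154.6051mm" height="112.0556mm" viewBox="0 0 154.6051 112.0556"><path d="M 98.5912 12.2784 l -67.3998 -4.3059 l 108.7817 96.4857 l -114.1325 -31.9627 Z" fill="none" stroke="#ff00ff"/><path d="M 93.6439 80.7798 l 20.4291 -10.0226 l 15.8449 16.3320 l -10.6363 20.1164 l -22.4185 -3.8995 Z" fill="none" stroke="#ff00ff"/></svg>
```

Since the viewBox matches the mm dimensions, user units are millimetres directly. The only transform is the Y-flip y_m = 112.0556 − y_svg.

Shape 1 is a closed polygon drawn with `<path>`. Its stroke #ff00ff means engrave at S123, F2497. After flipping Y the toolpath is (98.5912,99.7772) → (31.1914,104.0831) → (139.9731,7.5974) → (25.8406,39.5601) → (98.5912,99.7772), returning to the start.

Shape 2 is a regular polygon drawn with `<path>`. Its stroke #ff00ff means engrave at S123, F2497. After flipping Y the toolpath is (93.6439,31.2758) → (114.0730,41.2984) → (129.9179,24.9664) → (119.2816,4.8500) → (96.8631,8.7495) → (93.6439,31.2758), returning to the start.

(Gcodetools for Inkscape — laser output)
G21
G90
G0 X98.5912 Y99.7772
M3 S123
G01 X31.1914 Y104.0831 F2497
G01 X139.9731 Y7.5974
G01 X25.8406 Y39.5601
G01 X98.5912 Y99.7772
M5
G0 X93.6439 Y31.2758
M3 S123
G01 X114.0730 Y41.2984 F2497
G01 X129.9179 Y24.9664
G01 X119.2816 Y4.8500
G01 X96.8631 Y8.7495
G01 X93.6439 Y31.2758
M5
G0 X0.0000 Y0.0000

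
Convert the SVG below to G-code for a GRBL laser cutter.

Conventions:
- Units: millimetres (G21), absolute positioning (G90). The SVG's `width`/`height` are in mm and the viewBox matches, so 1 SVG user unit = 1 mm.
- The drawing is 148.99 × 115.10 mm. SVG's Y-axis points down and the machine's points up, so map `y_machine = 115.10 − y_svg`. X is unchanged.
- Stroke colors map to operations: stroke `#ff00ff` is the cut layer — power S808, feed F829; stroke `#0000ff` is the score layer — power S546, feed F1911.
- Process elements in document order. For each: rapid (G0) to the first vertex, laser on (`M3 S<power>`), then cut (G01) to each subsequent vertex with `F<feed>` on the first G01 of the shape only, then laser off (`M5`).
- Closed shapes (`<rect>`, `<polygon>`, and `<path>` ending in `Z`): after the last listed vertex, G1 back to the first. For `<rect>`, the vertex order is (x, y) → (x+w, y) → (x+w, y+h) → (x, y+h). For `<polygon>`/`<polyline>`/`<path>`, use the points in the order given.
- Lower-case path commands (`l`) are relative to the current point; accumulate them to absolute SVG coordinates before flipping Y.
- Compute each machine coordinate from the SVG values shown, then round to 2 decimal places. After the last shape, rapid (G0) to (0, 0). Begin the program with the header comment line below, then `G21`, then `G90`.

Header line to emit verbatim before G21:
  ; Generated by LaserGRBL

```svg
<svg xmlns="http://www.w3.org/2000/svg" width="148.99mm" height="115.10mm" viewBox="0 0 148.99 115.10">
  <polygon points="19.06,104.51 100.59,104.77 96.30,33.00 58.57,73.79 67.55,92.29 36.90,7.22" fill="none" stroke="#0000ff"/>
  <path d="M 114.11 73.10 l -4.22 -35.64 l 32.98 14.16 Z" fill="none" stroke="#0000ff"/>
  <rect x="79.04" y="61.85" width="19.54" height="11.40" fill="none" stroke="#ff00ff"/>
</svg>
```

; Generated by LaserGRBL
G21
G90
G0 X19.06 Y10.59
M3 S546
G01 X100.59 Y10.33 F1911
G01 X96.30 Y82.10
G01 X58.57 Y41.31
G01 X67.55 Y22.81
G01 X36.90 Y107.88
G01 X19.06 Y10.59
M5
G0 X114.11 Y42.00
M3 S546
G01 X109.89 Y77.64 F1911
G01 X142.87 Y63.48
G01 X114.11 Y42.00
M5
G0 X79.04 Y53.25
M3 S808
G01 X98.58 Y53.25 F829
G01 X98.58 Y41.85
G01 X79.04 Y41.85
G01 X79.04 Y53.25
M5
G0 X0.00 Y0.00

viewBox `0 0 148.99 115.10` with mm width/height → 1 unit = 1 mm. Flip: y_m = 115.10 − y_svg.

**Shape 1** — `<polygon>` closed polygon, stroke `#0000ff` → score (S546, F1911). Machine vertices: (19.06,10.59) → (100.59,10.33) → (96.30,82.10) → (58.57,41.31) → (67.55,22.81) → (36.90,107.88) → (19.06,10.59). Closed: final G1 returns to the first vertex.

**Shape 2** — `<path>` regular polygon, stroke `#0000ff` → score (S546, F1911). Machine vertices: (114.11,42.00) → (109.89,77.64) → (142.87,63.48) → (114.11,42.00). Closed: final G1 returns to the first vertex.

**Shape 3** — `<rect>` rectangle, stroke `#ff00ff` → cut (S808, F829). Machine vertices: (79.04,53.25) → (98.58,53.25) → (98.58,41.85) → (79.04,41.85) → (79.04,53.25). Closed: final G1 returns to the first vertex.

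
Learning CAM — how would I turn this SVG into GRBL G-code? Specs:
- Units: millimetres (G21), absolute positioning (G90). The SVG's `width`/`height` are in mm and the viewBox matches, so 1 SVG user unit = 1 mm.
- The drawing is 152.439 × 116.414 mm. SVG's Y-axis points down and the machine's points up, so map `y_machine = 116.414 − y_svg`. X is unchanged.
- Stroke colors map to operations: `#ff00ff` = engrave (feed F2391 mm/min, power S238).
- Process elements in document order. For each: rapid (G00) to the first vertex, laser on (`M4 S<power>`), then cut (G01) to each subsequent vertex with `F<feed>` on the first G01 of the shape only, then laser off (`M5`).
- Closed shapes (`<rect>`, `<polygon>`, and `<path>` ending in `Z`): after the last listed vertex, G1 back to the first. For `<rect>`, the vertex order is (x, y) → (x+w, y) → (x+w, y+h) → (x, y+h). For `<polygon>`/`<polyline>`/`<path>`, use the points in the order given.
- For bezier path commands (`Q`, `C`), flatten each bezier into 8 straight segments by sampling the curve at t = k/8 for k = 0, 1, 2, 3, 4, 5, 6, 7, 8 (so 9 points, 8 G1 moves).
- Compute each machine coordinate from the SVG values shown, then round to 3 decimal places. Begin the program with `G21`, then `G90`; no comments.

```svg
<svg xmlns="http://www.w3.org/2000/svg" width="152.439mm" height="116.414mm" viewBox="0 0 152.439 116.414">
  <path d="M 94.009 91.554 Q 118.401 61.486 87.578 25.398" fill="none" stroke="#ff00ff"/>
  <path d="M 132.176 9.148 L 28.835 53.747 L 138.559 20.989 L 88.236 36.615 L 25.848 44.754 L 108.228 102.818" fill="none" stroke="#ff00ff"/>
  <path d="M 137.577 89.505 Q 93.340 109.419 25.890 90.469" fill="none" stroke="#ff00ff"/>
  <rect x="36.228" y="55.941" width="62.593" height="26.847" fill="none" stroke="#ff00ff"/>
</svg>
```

Since the viewBox matches the mm dimensions, user units are millimetres directly. The only transform is the Y-flip y_m = 116.414 − y_svg.

Shape 1 is a quadratic bezier drawn with `<path>`. Its stroke #ff00ff means engrave at S238, F2391. After flipping Y the toolpath is (94.009,24.860) → (99.244,32.471) → (102.754,40.270) → (104.538,48.258) → (104.597,56.433) → (102.931,64.797) → (99.539,73.348) → (94.421,82.088) → (87.578,91.016).

Shape 2 is a open polyline drawn with `<path>`. Its stroke #ff00ff means engrave at S238, F2391. After flipping Y the toolpath is (132.176,107.266) → (28.835,62.667) → (138.559,95.425) → (88.236,79.799) → (25.848,71.660) → (108.228,13.596).

Shape 3 is a quadratic bezier drawn with `<path>`. Its stroke #ff00ff means engrave at S238, F2391. After flipping Y the toolpath is (137.577,26.909) → (126.155,22.538) → (114.008,19.381) → (101.135,17.439) → (87.537,16.711) → (73.213,17.198) → (58.164,18.899) → (42.390,21.815) → (25.890,25.945).

Shape 4 is a rectangle drawn with `<rect>`. Its stroke #ff00ff means engrave at S238, F2391. After flipping Y the toolpath is (36.228,60.473) → (98.821,60.473) → (98.821,33.626) → (36.228,33.626) → (36.228,60.473), returning to the start.

G21
G90
G00 X94.009 Y24.860
M4 S238
G01 X99.244 Y32.471 F2391
G01 X102.754 Y40.270
G01 X104.538 Y48.258
G01 X104.597 Y56.433
G01 X102.931 Y64.797
G01 X99.539 Y73.348
G01 X94.421 Y82.088
G01 X87.578 Y91.016
M5
G00 X132.176 Y107.266
M4 S238
G01 X28.835 Y62.667 F2391
G01 X138.559 Y95.425
G01 X88.236 Y79.799
G01 X25.848 Y71.660
G01 X108.228 Y13.596
M5
G00 X137.577 Y26.909
M4 S238
G01 X126.155 Y22.538 F2391
G01 X114.008 Y19.381
G01 X101.135 Y17.439
G01 X87.537 Y16.711
G01 X73.213 Y17.198
G01 X58.164 Y18.899
G01 X42.390 Y21.815
G01 X25.890 Y25.945
M5
G00 X36.228 Y60.473
M4 S238
G01 X98.821 Y60.473 F2391
G01 X98.821 Y33.626
G01 X36.228 Y33.626
G01 X36.228 Y60.473
M5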